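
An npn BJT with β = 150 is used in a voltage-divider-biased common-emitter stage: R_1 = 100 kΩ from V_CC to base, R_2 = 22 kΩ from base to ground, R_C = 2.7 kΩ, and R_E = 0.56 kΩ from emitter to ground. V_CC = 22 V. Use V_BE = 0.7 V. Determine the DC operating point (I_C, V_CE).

I_C ≈ 4.8 mA, V_CE ≈ 6.4 V

Thevenize the base divider: V_Th = V_CC·R_2/(R_1+R_2) = 22×22/122 = 3.97 V, R_Th = R_1‖R_2 = 18 kΩ.
Base-emitter loop: V_Th = I_B·R_Th + V_BE + (β+1)I_B·R_E, so I_B = (3.97 − 0.7) / (18 + 151×0.56) = 0.0318 mA.
I_C = β·I_B = 150×0.0318 = 4.78 mA, and I_E = (β+1)I_B = 4.81 mA.
V_CE = V_CC − I_C·R_C − I_E·R_E = 22 − 4.78×2.7 − 4.81×0.56 = 6.41 V.
V_CE = 6.41 V > 0.2 V confirms active-region operation.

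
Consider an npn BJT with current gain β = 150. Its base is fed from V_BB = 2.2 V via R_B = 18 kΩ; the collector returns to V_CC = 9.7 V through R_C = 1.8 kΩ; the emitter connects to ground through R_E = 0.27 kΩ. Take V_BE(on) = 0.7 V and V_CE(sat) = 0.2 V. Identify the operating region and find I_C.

active; I_C ≈ 3.8 mA

Assume active. Base-emitter loop: I_B = (V_BB − V_BE)/(R_B + (β+1)R_E) = (2.2 − 0.7)/(18 + 151×0.27) = 0.0255 mA.
I_C = β·I_B = 150×0.0255 = 3.83 mA.
V_CE = V_CC − I_C·R_C − I_E·R_E = 9.7 − 3.83×1.8 − 3.85×0.27 = 1.77 V > V_CE(sat), so the active-region assumption holds.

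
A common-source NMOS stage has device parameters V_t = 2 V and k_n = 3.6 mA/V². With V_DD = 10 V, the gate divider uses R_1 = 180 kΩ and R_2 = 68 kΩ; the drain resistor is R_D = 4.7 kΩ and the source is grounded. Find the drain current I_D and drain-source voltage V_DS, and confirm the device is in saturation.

I_D ≈ 0.99 mA, V_DS ≈ 5.3 V

V_G = V_DD·R_2/(R_1+R_2) = 10×68/248 = 2.74 V. With the source grounded, V_GS = V_G = 2.74 V.
Assume saturation: I_D = (k_n/2)(V_GS − V_t)² = (3.6/2)×(2.74 − 2)² = 1.8×0.742² = 0.991 mA.
V_DS = V_DD − I_D·R_D = 10 − 0.991×4.7 = 5.34 V.
Saturation requires V_DS ≥ V_GS − V_t = 0.742 V; 5.34 ≥ 0.742 ✓.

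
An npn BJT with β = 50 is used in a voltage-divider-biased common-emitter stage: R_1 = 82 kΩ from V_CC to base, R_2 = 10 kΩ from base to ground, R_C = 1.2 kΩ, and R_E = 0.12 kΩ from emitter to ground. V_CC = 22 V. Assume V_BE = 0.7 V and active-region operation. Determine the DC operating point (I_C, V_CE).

I_C ≈ 5.6 mA, V_CE ≈ 15 V

Thevenize the base divider: V_Th = V_CC·R_2/(R_1+R_2) = 22×10/92 = 2.39 V, R_Th = R_1‖R_2 = 8.91 kΩ.
Base-emitter loop: V_Th = I_B·R_Th + V_BE + (β+1)I_B·R_E, so I_B = (2.39 − 0.7) / (8.91 + 51×0.12) = 0.113 mA.
I_C = β·I_B = 50×0.113 = 5.63 mA, and I_E = (β+1)I_B = 5.74 mA.
V_CE = V_CC − I_C·R_C − I_E·R_E = 22 − 5.63×1.2 − 5.74×0.12 = 14.6 V.
V_CE = 14.6 V > 0.2 V confirms active-region operation.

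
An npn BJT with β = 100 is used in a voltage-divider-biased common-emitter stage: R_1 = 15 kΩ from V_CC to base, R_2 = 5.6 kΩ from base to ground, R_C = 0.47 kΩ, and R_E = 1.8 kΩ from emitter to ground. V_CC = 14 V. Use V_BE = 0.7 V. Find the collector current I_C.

Thevenize the base divider: V_Th = V_CC·R_2/(R_1+R_2) = 14×5.6/20.6 = 3.81 V, R_Th = R_1‖R_2 = 4.08 kΩ.
Base-emitter loop: V_Th = I_B·R_Th + V_BE + (β+1)I_B·R_E, so I_B = (3.81 − 0.7) / (4.08 + 101×1.8) = 0.0167 mA.
I_C = β·I_B = 100×0.0167 = 1.67 mA, and I_E = (β+1)I_B = 1.69 mA.
V_CE = V_CC − I_C·R_C − I_E·R_E = 14 − 1.67×0.47 − 1.69×1.8 = 10.2 V.
V_CE = 10.2 V > 0.2 V confirms active-region operation.

I_C ≈ 1.7 mA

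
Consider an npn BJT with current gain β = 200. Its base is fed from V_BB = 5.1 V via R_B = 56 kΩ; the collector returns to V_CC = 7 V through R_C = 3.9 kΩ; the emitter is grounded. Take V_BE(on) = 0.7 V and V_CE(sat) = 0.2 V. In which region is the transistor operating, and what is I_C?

Assume active: I_B = (5.1 − 0.7)/56 = 0.0786 mA, giving I_C = β·I_B = 15.7 mA.
But then V_CE = 7 − 15.7×3.9 = -54.3 V < V_CE(sat) = 0.2 V — impossible in the active region.
So the transistor is saturated. With V_CE = 0.2 V, I_C = (V_CC − 0.2)/R_C = 6.8/3.9 = 1.74 mA.
Check: β·I_B = 15.7 mA > I_C = 1.74 mA, confirming saturation.

saturation; I_C ≈ 1.7 mA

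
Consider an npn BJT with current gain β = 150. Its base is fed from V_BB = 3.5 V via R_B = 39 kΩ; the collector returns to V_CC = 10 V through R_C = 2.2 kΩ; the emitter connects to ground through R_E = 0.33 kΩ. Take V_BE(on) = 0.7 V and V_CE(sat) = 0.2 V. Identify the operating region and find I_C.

saturation; I_C ≈ 3.9 mA

Assume active: I_B = (3.5 − 0.7)/(39 + 151×0.33) = 0.0315 mA, I_C = β·I_B = 4.73 mA.
Then V_CE = 10 − 4.73×2.2 − 4.76×0.33 = -1.97 V < 0.2 V — the active assumption fails.
Re-solve with V_CE = 0.2 V. KCL at the emitter: V_E/R_E = (V_BB−0.7−V_E)/R_B + (V_CC−0.2−V_E)/R_C, giving V_E = 1.29 V.
I_C = (V_CC − 0.2 − V_E)/R_C = (9.8 − 1.29)/2.2 = 3.87 mA.
Check: I_B = (2.8 − 1.29)/39 = 0.0387 mA, and β·I_B = 5.81 mA > I_C, confirming saturation.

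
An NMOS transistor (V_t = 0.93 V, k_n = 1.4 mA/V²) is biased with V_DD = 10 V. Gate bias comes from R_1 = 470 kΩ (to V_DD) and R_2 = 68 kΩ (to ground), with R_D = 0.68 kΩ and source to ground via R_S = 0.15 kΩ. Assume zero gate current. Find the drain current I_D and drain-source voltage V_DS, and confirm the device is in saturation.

I_D ≈ 0.073 mA, V_DS ≈ 9.9 V

V_G = V_DD·R_2/(R_1+R_2) = 10×68/538 = 1.26 V.
Assume saturation: I_D = (k_n/2)(V_GS − V_t)² with V_GS = V_G − I_D·R_S = 1.26 − 0.15·I_D.
Substituting gives 0.0158·I_D² − 1.07·I_D + 0.0781 = 0, with roots I_D = 0.073 or 67.9 mA.
The root I_D = 67.9 mA gives V_GS = -8.92 V ≤ V_t, so take I_D = 0.073 mA.
Then V_GS = 1.25 V and V_DS = V_DD − I_D(R_D+R_S) = 10 − 0.073×0.83 = 9.94 V.
Saturation requires V_DS ≥ V_GS − V_t = 0.323 V; 9.94 ≥ 0.323 ✓.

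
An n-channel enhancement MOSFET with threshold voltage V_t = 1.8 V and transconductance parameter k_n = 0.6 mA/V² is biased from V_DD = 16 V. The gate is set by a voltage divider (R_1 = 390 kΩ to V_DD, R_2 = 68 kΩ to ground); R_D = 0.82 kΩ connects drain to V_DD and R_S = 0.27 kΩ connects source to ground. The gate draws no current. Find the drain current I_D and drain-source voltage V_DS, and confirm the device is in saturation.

V_G = V_DD·R_2/(R_1+R_2) = 16×68/458 = 2.38 V.
Assume saturation: I_D = (k_n/2)(V_GS − V_t)² with V_GS = V_G − I_D·R_S = 2.38 − 0.27·I_D.
Substituting gives 0.0219·I_D² − 1.09·I_D + 0.0994 = 0, with roots I_D = 0.0911 or 49.9 mA.
The root I_D = 49.9 mA gives V_GS = -11.1 V ≤ V_t, so take I_D = 0.0911 mA.
Then V_GS = 2.35 V and V_DS = V_DD − I_D(R_D+R_S) = 16 − 0.0911×1.09 = 15.9 V.
Saturation requires V_DS ≥ V_GS − V_t = 0.551 V; 15.9 ≥ 0.551 ✓.

I_D ≈ 0.091 mA, V_DS ≈ 16 V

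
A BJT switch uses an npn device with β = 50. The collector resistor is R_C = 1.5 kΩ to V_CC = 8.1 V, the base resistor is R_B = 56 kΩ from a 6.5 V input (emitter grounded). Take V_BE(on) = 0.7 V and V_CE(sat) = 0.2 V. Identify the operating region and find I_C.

Assume active. Base-emitter loop: I_B = (V_BB − V_BE)/R_B = (6.5 − 0.7)/56 = 0.104 mA.
I_C = β·I_B = 50×0.104 = 5.18 mA.
V_CE = V_CC − I_C·R_C = 8.1 − 5.18×1.5 = 0.332 V > V_CE(sat), so the active-region assumption holds.

active; I_C ≈ 5.2 mA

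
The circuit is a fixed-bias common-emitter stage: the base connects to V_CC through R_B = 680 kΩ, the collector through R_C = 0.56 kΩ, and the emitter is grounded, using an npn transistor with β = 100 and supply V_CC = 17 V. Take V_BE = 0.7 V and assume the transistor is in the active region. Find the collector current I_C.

Base loop: V_CC = I_B·R_B + V_BE, so I_B = (17 − 0.7)/680 kΩ = 0.024 mA.
In the active region I_C = β·I_B = 100 × 0.024 = 2.4 mA.
Collector loop: V_CE = V_CC − I_C·R_C = 17 − 2.4×0.56 = 15.7 V.
Since V_CE = 15.7 V > V_CE(sat) ≈ 0.2 V, the transistor is in the active region as assumed.

I_C ≈ 2.4 mA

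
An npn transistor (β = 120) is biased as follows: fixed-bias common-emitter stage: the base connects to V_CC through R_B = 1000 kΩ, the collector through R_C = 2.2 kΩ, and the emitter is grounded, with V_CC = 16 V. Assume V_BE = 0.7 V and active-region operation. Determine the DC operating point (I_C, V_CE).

Base loop: V_CC = I_B·R_B + V_BE, so I_B = (16 − 0.7)/1000 kΩ = 0.0153 mA.
In the active region I_C = β·I_B = 120 × 0.0153 = 1.84 mA.
Collector loop: V_CE = V_CC − I_C·R_C = 16 − 1.84×2.2 = 12 V.
Since V_CE = 12 V > V_CE(sat) ≈ 0.2 V, the transistor is in the active region as assumed.

I_C ≈ 1.8 mA, V_CE ≈ 12 V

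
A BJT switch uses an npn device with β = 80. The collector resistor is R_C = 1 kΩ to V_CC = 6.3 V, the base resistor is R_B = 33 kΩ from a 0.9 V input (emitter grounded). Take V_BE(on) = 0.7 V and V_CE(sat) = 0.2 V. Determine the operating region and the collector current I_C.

Assume active. Base-emitter loop: I_B = (V_BB − V_BE)/R_B = (0.9 − 0.7)/33 = 0.00606 mA.
I_C = β·I_B = 80×0.00606 = 0.485 mA.
V_CE = V_CC − I_C·R_C = 6.3 − 0.485×1 = 5.82 V > V_CE(sat), so the active-region assumption holds.

active; I_C ≈ 0.48 mA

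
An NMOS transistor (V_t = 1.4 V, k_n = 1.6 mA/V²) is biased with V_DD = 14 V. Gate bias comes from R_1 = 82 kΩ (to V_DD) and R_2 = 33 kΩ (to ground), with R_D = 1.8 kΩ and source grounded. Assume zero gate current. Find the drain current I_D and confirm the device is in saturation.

I_D ≈ 5.5 mA

V_G = V_DD·R_2/(R_1+R_2) = 14×33/115 = 4.02 V. With the source grounded, V_GS = V_G = 4.02 V.
Assume saturation: I_D = (k_n/2)(V_GS − V_t)² = (1.6/2)×(4.02 − 1.4)² = 0.8×2.62² = 5.48 mA.
V_DS = V_DD − I_D·R_D = 14 − 5.48×1.8 = 4.13 V.
Saturation requires V_DS ≥ V_GS − V_t = 2.62 V; 4.13 ≥ 2.62 ✓.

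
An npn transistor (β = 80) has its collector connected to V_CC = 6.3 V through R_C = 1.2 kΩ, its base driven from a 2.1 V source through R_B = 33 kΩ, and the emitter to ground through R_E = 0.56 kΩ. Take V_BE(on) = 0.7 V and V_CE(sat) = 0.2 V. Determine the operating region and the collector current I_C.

Assume active. Base-emitter loop: I_B = (V_BB − V_BE)/(R_B + (β+1)R_E) = (2.1 − 0.7)/(33 + 81×0.56) = 0.0179 mA.
I_C = β·I_B = 80×0.0179 = 1.43 mA.
V_CE = V_CC − I_C·R_C − I_E·R_E = 6.3 − 1.43×1.2 − 1.45×0.56 = 3.77 V > V_CE(sat), so the active-region assumption holds.

active; I_C ≈ 1.4 mA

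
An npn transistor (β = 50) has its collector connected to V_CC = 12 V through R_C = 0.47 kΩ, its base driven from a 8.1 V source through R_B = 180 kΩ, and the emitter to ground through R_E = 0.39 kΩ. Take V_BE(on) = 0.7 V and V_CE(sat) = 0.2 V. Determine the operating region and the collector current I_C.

Assume active. Base-emitter loop: I_B = (V_BB − V_BE)/(R_B + (β+1)R_E) = (8.1 − 0.7)/(180 + 51×0.39) = 0.037 mA.
I_C = β·I_B = 50×0.037 = 1.85 mA.
V_CE = V_CC − I_C·R_C − I_E·R_E = 12 − 1.85×0.47 − 1.89×0.39 = 10.4 V > V_CE(sat), so the active-region assumption holds.

active; I_C ≈ 1.9 mA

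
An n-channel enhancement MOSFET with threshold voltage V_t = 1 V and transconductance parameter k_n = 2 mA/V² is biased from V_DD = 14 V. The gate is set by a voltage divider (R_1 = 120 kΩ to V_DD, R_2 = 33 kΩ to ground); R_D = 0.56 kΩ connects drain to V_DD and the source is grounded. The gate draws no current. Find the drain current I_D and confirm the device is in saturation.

V_G = V_DD·R_2/(R_1+R_2) = 14×33/153 = 3.02 V. With the source grounded, V_GS = V_G = 3.02 V.
Assume saturation: I_D = (k_n/2)(V_GS − V_t)² = (2/2)×(3.02 − 1)² = 1×2.02² = 4.08 mA.
V_DS = V_DD − I_D·R_D = 14 − 4.08×0.56 = 11.7 V.
Saturation requires V_DS ≥ V_GS − V_t = 2.02 V; 11.7 ≥ 2.02 ✓.

I_D ≈ 4.1 mA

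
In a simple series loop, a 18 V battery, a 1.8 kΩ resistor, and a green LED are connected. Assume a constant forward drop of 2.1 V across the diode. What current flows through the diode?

KVL around the loop: 18 = V_D + I·R = 2.1 + I × 1.8 kΩ.
So I = (18 − 2.1) / 1.8 kΩ = 15.9 / 1.8 = 8.83 mA.

I ≈ 8.8 mA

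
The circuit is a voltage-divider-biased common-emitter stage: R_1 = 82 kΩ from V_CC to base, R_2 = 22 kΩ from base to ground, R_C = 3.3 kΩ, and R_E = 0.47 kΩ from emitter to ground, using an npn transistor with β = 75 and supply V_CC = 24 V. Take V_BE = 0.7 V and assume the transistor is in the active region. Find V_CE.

Thevenize the base divider: V_Th = V_CC·R_2/(R_1+R_2) = 24×22/104 = 5.08 V, R_Th = R_1‖R_2 = 17.3 kΩ.
Base-emitter loop: V_Th = I_B·R_Th + V_BE + (β+1)I_B·R_E, so I_B = (5.08 − 0.7) / (17.3 + 76×0.47) = 0.0825 mA.
I_C = β·I_B = 75×0.0825 = 6.19 mA, and I_E = (β+1)I_B = 6.27 mA.
V_CE = V_CC − I_C·R_C − I_E·R_E = 24 − 6.19×3.3 − 6.27×0.47 = 0.64 V.
V_CE = 0.64 V > 0.2 V confirms active-region operation.

V_CE ≈ 0.64 V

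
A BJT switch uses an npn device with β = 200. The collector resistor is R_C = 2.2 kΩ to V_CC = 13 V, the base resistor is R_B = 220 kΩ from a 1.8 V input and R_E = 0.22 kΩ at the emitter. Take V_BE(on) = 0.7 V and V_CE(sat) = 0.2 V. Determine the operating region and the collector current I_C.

Assume active. Base-emitter loop: I_B = (V_BB − V_BE)/(R_B + (β+1)R_E) = (1.8 − 0.7)/(220 + 201×0.22) = 0.00416 mA.
I_C = β·I_B = 200×0.00416 = 0.833 mA.
V_CE = V_CC − I_C·R_C − I_E·R_E = 13 − 0.833×2.2 − 0.837×0.22 = 11 V > V_CE(sat), so the active-region assumption holds.

active; I_C ≈ 0.83 mA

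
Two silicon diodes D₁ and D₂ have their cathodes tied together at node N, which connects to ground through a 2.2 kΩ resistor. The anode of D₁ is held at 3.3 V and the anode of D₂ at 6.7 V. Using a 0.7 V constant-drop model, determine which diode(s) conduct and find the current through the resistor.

Assume both conduct. Then node N would need to be at both 3.3−0.7 = 2.6 V and 6.7−0.7 = 6 V, which is impossible.
Assume only D₂ conducts: V_N = 6.7 − 0.7 = 6 V, so I_R = 6/2.2 = 2.73 mA.
Check D₁: its anode-to-cathode voltage is 3.3 − 6 = -2.7 V < 0.7 V, so it is off. The assumption is consistent.

Only D₂ conducts; I_R ≈ 2.7 mA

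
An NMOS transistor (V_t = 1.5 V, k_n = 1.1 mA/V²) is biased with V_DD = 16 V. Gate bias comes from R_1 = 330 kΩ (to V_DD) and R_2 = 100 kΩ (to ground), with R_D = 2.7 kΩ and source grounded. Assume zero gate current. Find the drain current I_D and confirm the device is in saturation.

I_D ≈ 2.7 mA

V_G = V_DD·R_2/(R_1+R_2) = 16×100/430 = 3.72 V. With the source grounded, V_GS = V_G = 3.72 V.
Assume saturation: I_D = (k_n/2)(V_GS − V_t)² = (1.1/2)×(3.72 − 1.5)² = 0.55×2.22² = 2.71 mA.
V_DS = V_DD − I_D·R_D = 16 − 2.71×2.7 = 8.68 V.
Saturation requires V_DS ≥ V_GS − V_t = 2.22 V; 8.68 ≥ 2.22 ✓.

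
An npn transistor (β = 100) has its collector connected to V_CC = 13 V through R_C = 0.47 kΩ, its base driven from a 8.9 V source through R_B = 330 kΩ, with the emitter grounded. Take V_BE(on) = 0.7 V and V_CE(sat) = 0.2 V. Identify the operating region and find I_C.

active; I_C ≈ 2.5 mA

Assume active. Base-emitter loop: I_B = (V_BB − V_BE)/R_B = (8.9 − 0.7)/330 = 0.0248 mA.
I_C = β·I_B = 100×0.0248 = 2.48 mA.
V_CE = V_CC − I_C·R_C = 13 − 2.48×0.47 = 11.8 V > V_CE(sat), so the active-region assumption holds.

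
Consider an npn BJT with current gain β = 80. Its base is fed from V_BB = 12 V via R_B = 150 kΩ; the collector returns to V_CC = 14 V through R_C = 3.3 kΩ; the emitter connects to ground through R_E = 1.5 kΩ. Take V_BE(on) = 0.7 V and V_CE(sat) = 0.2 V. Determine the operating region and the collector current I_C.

saturation; I_C ≈ 2.9 mA

Assume active: I_B = (12 − 0.7)/(150 + 81×1.5) = 0.0416 mA, I_C = β·I_B = 3.33 mA.
Then V_CE = 14 − 3.33×3.3 − 3.37×1.5 = -2.04 V < 0.2 V — the active assumption fails.
Re-solve with V_CE = 0.2 V. KCL at the emitter: V_E/R_E = (V_BB−0.7−V_E)/R_B + (V_CC−0.2−V_E)/R_C, giving V_E = 4.36 V.
I_C = (V_CC − 0.2 − V_E)/R_C = (13.8 − 4.36)/3.3 = 2.86 mA.
Check: I_B = (11.3 − 4.36)/150 = 0.0463 mA, and β·I_B = 3.7 mA > I_C, confirming saturation.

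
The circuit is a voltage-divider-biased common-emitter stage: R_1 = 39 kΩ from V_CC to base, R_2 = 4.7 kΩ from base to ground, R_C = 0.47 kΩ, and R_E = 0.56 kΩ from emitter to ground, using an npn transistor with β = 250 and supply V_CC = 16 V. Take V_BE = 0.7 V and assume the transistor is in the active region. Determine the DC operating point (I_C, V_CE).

Thevenize the base divider: V_Th = V_CC·R_2/(R_1+R_2) = 16×4.7/43.7 = 1.72 V, R_Th = R_1‖R_2 = 4.19 kΩ.
Base-emitter loop: V_Th = I_B·R_Th + V_BE + (β+1)I_B·R_E, so I_B = (1.72 − 0.7) / (4.19 + 251×0.56) = 0.00705 mA.
I_C = β·I_B = 250×0.00705 = 1.76 mA, and I_E = (β+1)I_B = 1.77 mA.
V_CE = V_CC − I_C·R_C − I_E·R_E = 16 − 1.76×0.47 − 1.77×0.56 = 14.2 V.
V_CE = 14.2 V > 0.2 V confirms active-region operation.

I_C ≈ 1.8 mA, V_CE ≈ 14 V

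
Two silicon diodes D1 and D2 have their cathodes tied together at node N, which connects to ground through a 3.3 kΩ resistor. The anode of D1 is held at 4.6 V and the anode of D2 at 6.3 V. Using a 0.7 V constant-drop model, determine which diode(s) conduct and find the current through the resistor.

Only D2 conducts; I_R ≈ 1.7 mA

Assume both conduct. Then node N would need to be at both 4.6−0.7 = 3.9 V and 6.3−0.7 = 5.6 V, which is impossible.
Assume only D2 conducts: V_N = 6.3 − 0.7 = 5.6 V, so I_R = 5.6/3.3 = 1.7 mA.
Check D1: its anode-to-cathode voltage is 4.6 − 5.6 = -1 V < 0.7 V, so it is off. The assumption is consistent.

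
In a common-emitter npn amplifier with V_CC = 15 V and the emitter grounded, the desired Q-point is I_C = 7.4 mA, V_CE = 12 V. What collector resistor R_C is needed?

R_C ≈ 0.41 kΩ

Collector loop: V_CC = I_C·R_C + V_CE.
R_C = (V_CC − V_CE)/I_C = (15 − 12)/7.4 = 0.405 kΩ.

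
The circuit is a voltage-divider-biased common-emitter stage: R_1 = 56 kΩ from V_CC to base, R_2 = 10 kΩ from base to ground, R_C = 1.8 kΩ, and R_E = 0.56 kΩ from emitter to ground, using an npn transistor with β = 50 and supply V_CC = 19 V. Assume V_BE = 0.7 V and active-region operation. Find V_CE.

Thevenize the base divider: V_Th = V_CC·R_2/(R_1+R_2) = 19×10/66 = 2.88 V, R_Th = R_1‖R_2 = 8.48 kΩ.
Base-emitter loop: V_Th = I_B·R_Th + V_BE + (β+1)I_B·R_E, so I_B = (2.88 − 0.7) / (8.48 + 51×0.56) = 0.0588 mA.
I_C = β·I_B = 50×0.0588 = 2.94 mA, and I_E = (β+1)I_B = 3 mA.
V_CE = V_CC − I_C·R_C − I_E·R_E = 19 − 2.94×1.8 − 3×0.56 = 12 V.
V_CE = 12 V > 0.2 V confirms active-region operation.

V_CE ≈ 12 V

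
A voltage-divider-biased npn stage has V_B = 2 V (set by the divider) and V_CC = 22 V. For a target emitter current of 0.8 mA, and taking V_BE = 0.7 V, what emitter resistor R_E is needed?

R_E ≈ 1.6 kΩ

V_E = V_B − V_BE = 2 − 0.7 = 1.3 V.
R_E = V_E / I_E = 1.3 / 0.8 = 1.62 kΩ.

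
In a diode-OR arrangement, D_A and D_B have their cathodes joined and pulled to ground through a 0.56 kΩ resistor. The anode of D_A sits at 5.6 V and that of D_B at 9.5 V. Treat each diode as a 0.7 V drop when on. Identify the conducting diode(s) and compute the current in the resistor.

Only D_B conducts; I_R ≈ 16 mA

Assume both conduct. Then node N would need to be at both 5.6−0.7 = 4.9 V and 9.5−0.7 = 8.8 V, which is impossible.
Assume only D_B conducts: V_N = 9.5 − 0.7 = 8.8 V, so I_R = 8.8/0.56 = 15.7 mA.
Check D_A: its anode-to-cathode voltage is 5.6 − 8.8 = -3.2 V < 0.7 V, so it is off. The assumption is consistent.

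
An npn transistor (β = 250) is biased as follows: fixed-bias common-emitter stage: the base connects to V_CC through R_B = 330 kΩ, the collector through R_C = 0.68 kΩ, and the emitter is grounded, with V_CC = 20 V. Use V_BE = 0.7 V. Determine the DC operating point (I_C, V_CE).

Base loop: V_CC = I_B·R_B + V_BE, so I_B = (20 − 0.7)/330 kΩ = 0.0585 mA.
In the active region I_C = β·I_B = 250 × 0.0585 = 14.6 mA.
Collector loop: V_CE = V_CC − I_C·R_C = 20 − 14.6×0.68 = 10.1 V.
Since V_CE = 10.1 V > V_CE(sat) ≈ 0.2 V, the transistor is in the active region as assumed.

I_C ≈ 15 mA, V_CE ≈ 10 V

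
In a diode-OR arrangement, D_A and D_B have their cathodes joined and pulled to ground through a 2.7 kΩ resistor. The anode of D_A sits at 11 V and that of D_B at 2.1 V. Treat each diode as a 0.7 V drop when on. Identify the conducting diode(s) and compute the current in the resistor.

Only D_A conducts; I_R ≈ 3.8 mA

Assume both conduct. Then node N would need to be at both 11−0.7 = 10.3 V and 2.1−0.7 = 1.4 V, which is impossible.
Assume only D_A conducts: V_N = 11 − 0.7 = 10.3 V, so I_R = 10.3/2.7 = 3.81 mA.
Check D_B: its anode-to-cathode voltage is 2.1 − 10.3 = -8.2 V < 0.7 V, so it is off. The assumption is consistent.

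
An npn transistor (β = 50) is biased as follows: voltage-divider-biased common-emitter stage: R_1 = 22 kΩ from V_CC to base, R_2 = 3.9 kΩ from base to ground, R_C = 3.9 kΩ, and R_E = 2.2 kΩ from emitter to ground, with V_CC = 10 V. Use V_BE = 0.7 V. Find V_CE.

Thevenize the base divider: V_Th = V_CC·R_2/(R_1+R_2) = 10×3.9/25.9 = 1.51 V, R_Th = R_1‖R_2 = 3.31 kΩ.
Base-emitter loop: V_Th = I_B·R_Th + V_BE + (β+1)I_B·R_E, so I_B = (1.51 − 0.7) / (3.31 + 51×2.2) = 0.00698 mA.
I_C = β·I_B = 50×0.00698 = 0.349 mA, and I_E = (β+1)I_B = 0.356 mA.
V_CE = V_CC − I_C·R_C − I_E·R_E = 10 − 0.349×3.9 − 0.356×2.2 = 7.86 V.
V_CE = 7.86 V > 0.2 V confirms active-region operation.

V_CE ≈ 7.9 V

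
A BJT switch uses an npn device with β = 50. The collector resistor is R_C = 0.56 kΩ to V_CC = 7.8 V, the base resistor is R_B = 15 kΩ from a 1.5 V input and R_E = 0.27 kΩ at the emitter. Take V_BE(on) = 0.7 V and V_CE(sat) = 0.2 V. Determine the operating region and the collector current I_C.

active; I_C ≈ 1.4 mA

Assume active. Base-emitter loop: I_B = (V_BB − V_BE)/(R_B + (β+1)R_E) = (1.5 − 0.7)/(15 + 51×0.27) = 0.0278 mA.
I_C = β·I_B = 50×0.0278 = 1.39 mA.
V_CE = V_CC − I_C·R_C − I_E·R_E = 7.8 − 1.39×0.56 − 1.42×0.27 = 6.64 V > V_CE(sat), so the active-region assumption holds.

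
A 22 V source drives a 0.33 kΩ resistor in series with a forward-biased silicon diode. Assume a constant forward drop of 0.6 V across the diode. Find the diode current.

KVL around the loop: 22 = V_D + I·R = 0.6 + I × 0.33 kΩ.
So I = (22 − 0.6) / 0.33 kΩ = 21.4 / 0.33 = 64.8 mA.

I ≈ 65 mA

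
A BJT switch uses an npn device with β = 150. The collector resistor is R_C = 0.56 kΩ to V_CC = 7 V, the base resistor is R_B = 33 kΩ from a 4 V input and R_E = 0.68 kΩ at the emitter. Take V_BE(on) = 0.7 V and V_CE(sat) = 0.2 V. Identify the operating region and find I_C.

active; I_C ≈ 3.6 mA

Assume active. Base-emitter loop: I_B = (V_BB − V_BE)/(R_B + (β+1)R_E) = (4 − 0.7)/(33 + 151×0.68) = 0.0243 mA.
I_C = β·I_B = 150×0.0243 = 3.65 mA.
V_CE = V_CC − I_C·R_C − I_E·R_E = 7 − 3.65×0.56 − 3.67×0.68 = 2.46 V > V_CE(sat), so the active-region assumption holds.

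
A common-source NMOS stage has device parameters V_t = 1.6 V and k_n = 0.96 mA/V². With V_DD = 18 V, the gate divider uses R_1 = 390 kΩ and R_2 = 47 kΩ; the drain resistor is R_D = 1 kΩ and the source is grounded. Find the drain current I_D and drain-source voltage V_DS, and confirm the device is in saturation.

V_G = V_DD·R_2/(R_1+R_2) = 18×47/437 = 1.94 V. With the source grounded, V_GS = V_G = 1.94 V.
Assume saturation: I_D = (k_n/2)(V_GS − V_t)² = (0.96/2)×(1.94 − 1.6)² = 0.48×0.336² = 0.0542 mA.
V_DS = V_DD − I_D·R_D = 18 − 0.0542×1 = 17.9 V.
Saturation requires V_DS ≥ V_GS − V_t = 0.336 V; 17.9 ≥ 0.336 ✓.

I_D ≈ 0.054 mA, V_DS ≈ 18 V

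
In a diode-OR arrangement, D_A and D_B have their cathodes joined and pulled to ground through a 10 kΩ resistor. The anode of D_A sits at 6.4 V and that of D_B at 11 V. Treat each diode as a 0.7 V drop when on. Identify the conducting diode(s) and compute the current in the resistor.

Assume both conduct. Then node N would need to be at both 6.4−0.7 = 5.7 V and 11−0.7 = 10.3 V, which is impossible.
Assume only D_B conducts: V_N = 11 − 0.7 = 10.3 V, so I_R = 10.3/10 = 1.03 mA.
Check D_A: its anode-to-cathode voltage is 6.4 − 10.3 = -3.9 V < 0.7 V, so it is off. The assumption is consistent.

Only D_B conducts; I_R ≈ 1 mA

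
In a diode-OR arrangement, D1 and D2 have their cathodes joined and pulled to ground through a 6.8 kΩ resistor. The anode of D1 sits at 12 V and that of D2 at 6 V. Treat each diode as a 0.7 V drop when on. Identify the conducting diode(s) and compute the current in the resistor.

Only D1 conducts; I_R ≈ 1.7 mA

Assume both conduct. Then node N would need to be at both 12−0.7 = 11.3 V and 6−0.7 = 5.3 V, which is impossible.
Assume only D1 conducts: V_N = 12 − 0.7 = 11.3 V, so I_R = 11.3/6.8 = 1.66 mA.
Check D2: its anode-to-cathode voltage is 6 − 11.3 = -5.3 V < 0.7 V, so it is off. The assumption is consistent.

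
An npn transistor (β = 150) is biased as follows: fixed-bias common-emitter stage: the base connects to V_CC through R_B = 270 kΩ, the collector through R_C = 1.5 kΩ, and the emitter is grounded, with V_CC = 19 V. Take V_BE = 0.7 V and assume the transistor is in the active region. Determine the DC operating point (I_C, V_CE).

Base loop: V_CC = I_B·R_B + V_BE, so I_B = (19 − 0.7)/270 kΩ = 0.0678 mA.
In the active region I_C = β·I_B = 150 × 0.0678 = 10.2 mA.
Collector loop: V_CE = V_CC − I_C·R_C = 19 − 10.2×1.5 = 3.75 V.
Since V_CE = 3.75 V > V_CE(sat) ≈ 0.2 V, the transistor is in the active region as assumed.

I_C ≈ 10 mA, V_CE ≈ 3.7 V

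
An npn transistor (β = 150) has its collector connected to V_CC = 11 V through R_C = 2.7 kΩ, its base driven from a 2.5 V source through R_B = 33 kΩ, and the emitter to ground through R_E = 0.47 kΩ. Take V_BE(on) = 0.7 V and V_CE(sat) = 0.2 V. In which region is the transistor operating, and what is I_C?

Assume active. Base-emitter loop: I_B = (V_BB − V_BE)/(R_B + (β+1)R_E) = (2.5 − 0.7)/(33 + 151×0.47) = 0.0173 mA.
I_C = β·I_B = 150×0.0173 = 2.6 mA.
V_CE = V_CC − I_C·R_C − I_E·R_E = 11 − 2.6×2.7 − 2.61×0.47 = 2.76 V > V_CE(sat), so the active-region assumption holds.

active; I_C ≈ 2.6 mA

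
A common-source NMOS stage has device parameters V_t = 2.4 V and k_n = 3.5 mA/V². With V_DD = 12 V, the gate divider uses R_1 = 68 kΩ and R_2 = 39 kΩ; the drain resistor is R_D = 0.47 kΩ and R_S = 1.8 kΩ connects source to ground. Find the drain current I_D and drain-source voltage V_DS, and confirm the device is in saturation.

V_G = V_DD·R_2/(R_1+R_2) = 12×39/107 = 4.37 V.
Assume saturation: I_D = (k_n/2)(V_GS − V_t)² with V_GS = V_G − I_D·R_S = 4.37 − 1.8·I_D.
Substituting gives 5.67·I_D² − 13.4·I_D + 6.82 = 0, with roots I_D = 0.736 or 1.63 mA.
The root I_D = 1.63 mA gives V_GS = 1.43 V ≤ V_t, so take I_D = 0.736 mA.
Then V_GS = 3.05 V and V_DS = V_DD − I_D(R_D+R_S) = 12 − 0.736×2.27 = 10.3 V.
Saturation requires V_DS ≥ V_GS − V_t = 0.649 V; 10.3 ≥ 0.649 ✓.

I_D ≈ 0.74 mA, V_DS ≈ 10 V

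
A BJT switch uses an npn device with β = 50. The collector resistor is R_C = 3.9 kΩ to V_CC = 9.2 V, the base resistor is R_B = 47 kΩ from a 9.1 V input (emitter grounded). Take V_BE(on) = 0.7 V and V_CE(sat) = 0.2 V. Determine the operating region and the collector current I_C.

Assume active: I_B = (9.1 − 0.7)/47 = 0.179 mA, giving I_C = β·I_B = 8.94 mA.
But then V_CE = 9.2 − 8.94×3.9 = -25.7 V < V_CE(sat) = 0.2 V — impossible in the active region.
So the transistor is saturated. With V_CE = 0.2 V, I_C = (V_CC − 0.2)/R_C = 9/3.9 = 2.31 mA.
Check: β·I_B = 8.94 mA > I_C = 2.31 mA, confirming saturation.

saturation; I_C ≈ 2.3 mA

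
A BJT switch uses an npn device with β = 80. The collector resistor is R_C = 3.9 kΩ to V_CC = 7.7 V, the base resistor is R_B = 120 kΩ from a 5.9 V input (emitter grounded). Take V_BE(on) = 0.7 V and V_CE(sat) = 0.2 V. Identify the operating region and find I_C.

Assume active: I_B = (5.9 − 0.7)/120 = 0.0433 mA, giving I_C = β·I_B = 3.47 mA.
But then V_CE = 7.7 − 3.47×3.9 = -5.82 V < V_CE(sat) = 0.2 V — impossible in the active region.
So the transistor is saturated. With V_CE = 0.2 V, I_C = (V_CC − 0.2)/R_C = 7.5/3.9 = 1.92 mA.
Check: β·I_B = 3.47 mA > I_C = 1.92 mA, confirming saturation.

saturation; I_C ≈ 1.9 mA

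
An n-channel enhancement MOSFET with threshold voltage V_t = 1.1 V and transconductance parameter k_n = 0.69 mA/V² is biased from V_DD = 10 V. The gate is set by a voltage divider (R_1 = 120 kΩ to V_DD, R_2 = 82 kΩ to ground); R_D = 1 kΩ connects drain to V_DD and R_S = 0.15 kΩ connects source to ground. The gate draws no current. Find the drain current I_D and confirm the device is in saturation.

I_D ≈ 2.3 mA

V_G = V_DD·R_2/(R_1+R_2) = 10×82/202 = 4.06 V.
Assume saturation: I_D = (k_n/2)(V_GS − V_t)² with V_GS = V_G − I_D·R_S = 4.06 − 0.15·I_D.
Substituting gives 0.00776·I_D² − 1.31·I_D + 3.02 = 0, with roots I_D = 2.35 or 166 mA.
The root I_D = 166 mA gives V_GS = -20.8 V ≤ V_t, so take I_D = 2.35 mA.
Then V_GS = 3.71 V and V_DS = V_DD − I_D(R_D+R_S) = 10 − 2.35×1.15 = 7.3 V.
Saturation requires V_DS ≥ V_GS − V_t = 2.61 V; 7.3 ≥ 2.61 ✓.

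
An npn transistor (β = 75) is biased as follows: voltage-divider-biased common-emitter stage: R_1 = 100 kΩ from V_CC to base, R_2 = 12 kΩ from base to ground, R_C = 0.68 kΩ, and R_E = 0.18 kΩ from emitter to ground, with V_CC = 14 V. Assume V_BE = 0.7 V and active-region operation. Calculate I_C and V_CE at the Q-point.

Thevenize the base divider: V_Th = V_CC·R_2/(R_1+R_2) = 14×12/112 = 1.5 V, R_Th = R_1‖R_2 = 10.7 kΩ.
Base-emitter loop: V_Th = I_B·R_Th + V_BE + (β+1)I_B·R_E, so I_B = (1.5 − 0.7) / (10.7 + 76×0.18) = 0.0328 mA.
I_C = β·I_B = 75×0.0328 = 2.46 mA, and I_E = (β+1)I_B = 2.49 mA.
V_CE = V_CC − I_C·R_C − I_E·R_E = 14 − 2.46×0.68 − 2.49×0.18 = 11.9 V.
V_CE = 11.9 V > 0.2 V confirms active-region operation.

I_C ≈ 2.5 mA, V_CE ≈ 12 V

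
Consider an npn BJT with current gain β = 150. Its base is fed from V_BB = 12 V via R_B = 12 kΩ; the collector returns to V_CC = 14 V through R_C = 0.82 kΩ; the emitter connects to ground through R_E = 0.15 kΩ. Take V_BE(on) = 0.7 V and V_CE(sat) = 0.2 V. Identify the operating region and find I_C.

saturation; I_C ≈ 14 mA

Assume active: I_B = (12 − 0.7)/(12 + 151×0.15) = 0.326 mA, I_C = β·I_B = 48.9 mA.
Then V_CE = 14 − 48.9×0.82 − 49.2×0.15 = -33.5 V < 0.2 V — the active assumption fails.
Re-solve with V_CE = 0.2 V. KCL at the emitter: V_E/R_E = (V_BB−0.7−V_E)/R_B + (V_CC−0.2−V_E)/R_C, giving V_E = 2.23 V.
I_C = (V_CC − 0.2 − V_E)/R_C = (13.8 − 2.23)/0.82 = 14.1 mA.
Check: I_B = (11.3 − 2.23)/12 = 0.756 mA, and β·I_B = 113 mA > I_C, confirming saturation.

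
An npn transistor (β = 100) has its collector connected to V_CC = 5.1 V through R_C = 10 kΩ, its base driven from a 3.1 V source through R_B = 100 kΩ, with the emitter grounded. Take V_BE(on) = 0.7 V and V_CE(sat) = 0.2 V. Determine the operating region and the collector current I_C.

Assume active: I_B = (3.1 − 0.7)/100 = 0.024 mA, giving I_C = β·I_B = 2.4 mA.
But then V_CE = 5.1 − 2.4×10 = -18.9 V < V_CE(sat) = 0.2 V — impossible in the active region.
So the transistor is saturated. With V_CE = 0.2 V, I_C = (V_CC − 0.2)/R_C = 4.9/10 = 0.49 mA.
Check: β·I_B = 2.4 mA > I_C = 0.49 mA, confirming saturation.

saturation; I_C ≈ 0.49 mA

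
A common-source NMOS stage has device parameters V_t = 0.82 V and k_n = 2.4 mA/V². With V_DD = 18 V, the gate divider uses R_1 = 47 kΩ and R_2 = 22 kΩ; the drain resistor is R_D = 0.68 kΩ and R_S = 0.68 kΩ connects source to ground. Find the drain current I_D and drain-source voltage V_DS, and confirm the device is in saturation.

V_G = V_DD·R_2/(R_1+R_2) = 18×22/69 = 5.74 V.
Assume saturation: I_D = (k_n/2)(V_GS − V_t)² with V_GS = V_G − I_D·R_S = 5.74 − 0.68·I_D.
Substituting gives 0.555·I_D² − 9.03·I_D + 29 = 0, with roots I_D = 4.41 or 11.9 mA.
The root I_D = 11.9 mA gives V_GS = -2.32 V ≤ V_t, so take I_D = 4.41 mA.
Then V_GS = 2.74 V and V_DS = V_DD − I_D(R_D+R_S) = 18 − 4.41×1.36 = 12 V.
Saturation requires V_DS ≥ V_GS − V_t = 1.92 V; 12 ≥ 1.92 ✓.

I_D ≈ 4.4 mA, V_DS ≈ 12 V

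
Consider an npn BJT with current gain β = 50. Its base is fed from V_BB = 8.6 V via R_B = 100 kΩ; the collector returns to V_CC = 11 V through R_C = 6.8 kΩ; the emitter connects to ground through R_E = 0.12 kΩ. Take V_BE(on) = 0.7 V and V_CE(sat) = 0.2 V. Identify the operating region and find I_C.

saturation; I_C ≈ 1.6 mA

Assume active: I_B = (8.6 − 0.7)/(100 + 51×0.12) = 0.0744 mA, I_C = β·I_B = 3.72 mA.
Then V_CE = 11 − 3.72×6.8 − 3.8×0.12 = -14.8 V < 0.2 V — the active assumption fails.
Re-solve with V_CE = 0.2 V. KCL at the emitter: V_E/R_E = (V_BB−0.7−V_E)/R_B + (V_CC−0.2−V_E)/R_C, giving V_E = 0.196 V.
I_C = (V_CC − 0.2 − V_E)/R_C = (10.8 − 0.196)/6.8 = 1.56 mA.
Check: I_B = (7.9 − 0.196)/100 = 0.077 mA, and β·I_B = 3.85 mA > I_C, confirming saturation.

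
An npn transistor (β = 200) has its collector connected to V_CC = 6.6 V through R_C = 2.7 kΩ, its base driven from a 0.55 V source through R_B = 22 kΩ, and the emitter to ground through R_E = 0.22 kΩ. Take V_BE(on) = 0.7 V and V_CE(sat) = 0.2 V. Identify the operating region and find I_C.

V_BB = 0.55 V ≤ V_BE(on) = 0.7 V, so the base-emitter junction is not forward biased.
The transistor is in cutoff: I_B = I_C = 0.

cutoff; I_C ≈ 0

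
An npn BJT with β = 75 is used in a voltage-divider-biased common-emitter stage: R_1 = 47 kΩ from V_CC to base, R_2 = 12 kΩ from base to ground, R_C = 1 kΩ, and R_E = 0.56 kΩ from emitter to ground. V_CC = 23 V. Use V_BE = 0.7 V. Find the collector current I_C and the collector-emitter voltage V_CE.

Thevenize the base divider: V_Th = V_CC·R_2/(R_1+R_2) = 23×12/59 = 4.68 V, R_Th = R_1‖R_2 = 9.56 kΩ.
Base-emitter loop: V_Th = I_B·R_Th + V_BE + (β+1)I_B·R_E, so I_B = (4.68 − 0.7) / (9.56 + 76×0.56) = 0.0763 mA.
I_C = β·I_B = 75×0.0763 = 5.72 mA, and I_E = (β+1)I_B = 5.8 mA.
V_CE = V_CC − I_C·R_C − I_E·R_E = 23 − 5.72×1 − 5.8×0.56 = 14 V.
V_CE = 14 V > 0.2 V confirms active-region operation.

I_C ≈ 5.7 mA, V_CE ≈ 14 V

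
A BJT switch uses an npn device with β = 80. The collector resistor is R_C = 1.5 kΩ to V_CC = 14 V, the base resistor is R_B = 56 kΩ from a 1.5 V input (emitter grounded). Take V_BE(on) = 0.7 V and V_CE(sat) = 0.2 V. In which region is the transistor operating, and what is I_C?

Assume active. Base-emitter loop: I_B = (V_BB − V_BE)/R_B = (1.5 − 0.7)/56 = 0.0143 mA.
I_C = β·I_B = 80×0.0143 = 1.14 mA.
V_CE = V_CC − I_C·R_C = 14 − 1.14×1.5 = 12.3 V > V_CE(sat), so the active-region assumption holds.

active; I_C ≈ 1.1 mA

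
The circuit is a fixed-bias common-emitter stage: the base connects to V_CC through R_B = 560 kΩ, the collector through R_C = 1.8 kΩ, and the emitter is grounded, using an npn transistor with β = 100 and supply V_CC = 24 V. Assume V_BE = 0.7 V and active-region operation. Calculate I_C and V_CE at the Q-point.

I_C ≈ 4.2 mA, V_CE ≈ 17 V

Base loop: V_CC = I_B·R_B + V_BE, so I_B = (24 − 0.7)/560 kΩ = 0.0416 mA.
In the active region I_C = β·I_B = 100 × 0.0416 = 4.16 mA.
Collector loop: V_CE = V_CC − I_C·R_C = 24 − 4.16×1.8 = 16.5 V.
Since V_CE = 16.5 V > V_CE(sat) ≈ 0.2 V, the transistor is in the active region as assumed.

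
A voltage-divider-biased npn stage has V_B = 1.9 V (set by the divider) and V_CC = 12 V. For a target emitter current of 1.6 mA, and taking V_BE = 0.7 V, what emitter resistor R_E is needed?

V_E = V_B − V_BE = 1.9 − 0.7 = 1.2 V.
R_E = V_E / I_E = 1.2 / 1.6 = 0.75 kΩ.

R_E ≈ 0.75 kΩ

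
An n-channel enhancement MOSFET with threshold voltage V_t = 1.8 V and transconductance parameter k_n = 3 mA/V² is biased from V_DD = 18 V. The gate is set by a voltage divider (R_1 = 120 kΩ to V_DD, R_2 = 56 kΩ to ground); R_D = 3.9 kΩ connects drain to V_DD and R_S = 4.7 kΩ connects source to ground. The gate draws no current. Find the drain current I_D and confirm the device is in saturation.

V_G = V_DD·R_2/(R_1+R_2) = 18×56/176 = 5.73 V.
Assume saturation: I_D = (k_n/2)(V_GS − V_t)² with V_GS = V_G − I_D·R_S = 5.73 − 4.7·I_D.
Substituting gives 33.1·I_D² − 56.4·I_D + 23.1 = 0, with roots I_D = 0.691 or 1.01 mA.
The root I_D = 1.01 mA gives V_GS = 0.979 V ≤ V_t, so take I_D = 0.691 mA.
Then V_GS = 2.48 V and V_DS = V_DD − I_D(R_D+R_S) = 18 − 0.691×8.6 = 12.1 V.
Saturation requires V_DS ≥ V_GS − V_t = 0.679 V; 12.1 ≥ 0.679 ✓.

I_D ≈ 0.69 mA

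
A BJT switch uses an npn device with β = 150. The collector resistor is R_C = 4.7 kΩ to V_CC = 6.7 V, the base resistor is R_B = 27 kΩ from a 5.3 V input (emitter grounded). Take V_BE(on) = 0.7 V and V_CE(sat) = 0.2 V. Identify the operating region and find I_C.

Assume active: I_B = (5.3 − 0.7)/27 = 0.17 mA, giving I_C = β·I_B = 25.6 mA.
But then V_CE = 6.7 − 25.6×4.7 = -113 V < V_CE(sat) = 0.2 V — impossible in the active region.
So the transistor is saturated. With V_CE = 0.2 V, I_C = (V_CC − 0.2)/R_C = 6.5/4.7 = 1.38 mA.
Check: β·I_B = 25.6 mA > I_C = 1.38 mA, confirming saturation.

saturation; I_C ≈ 1.4 mA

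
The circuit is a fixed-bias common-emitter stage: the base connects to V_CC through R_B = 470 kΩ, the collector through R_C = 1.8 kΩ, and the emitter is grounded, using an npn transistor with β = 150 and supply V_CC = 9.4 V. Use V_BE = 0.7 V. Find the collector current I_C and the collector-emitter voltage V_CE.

Base loop: V_CC = I_B·R_B + V_BE, so I_B = (9.4 − 0.7)/470 kΩ = 0.0185 mA.
In the active region I_C = β·I_B = 150 × 0.0185 = 2.78 mA.
Collector loop: V_CE = V_CC − I_C·R_C = 9.4 − 2.78×1.8 = 4.4 V.
Since V_CE = 4.4 V > V_CE(sat) ≈ 0.2 V, the transistor is in the active region as assumed.

I_C ≈ 2.8 mA, V_CE ≈ 4.4 V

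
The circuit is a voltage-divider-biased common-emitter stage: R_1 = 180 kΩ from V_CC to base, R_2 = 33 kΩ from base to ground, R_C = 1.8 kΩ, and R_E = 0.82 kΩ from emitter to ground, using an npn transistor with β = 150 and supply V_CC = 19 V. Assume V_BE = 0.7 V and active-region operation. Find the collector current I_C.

I_C ≈ 2.2 mA

Thevenize the base divider: V_Th = V_CC·R_2/(R_1+R_2) = 19×33/213 = 2.94 V, R_Th = R_1‖R_2 = 27.9 kΩ.
Base-emitter loop: V_Th = I_B·R_Th + V_BE + (β+1)I_B·R_E, so I_B = (2.94 − 0.7) / (27.9 + 151×0.82) = 0.0148 mA.
I_C = β·I_B = 150×0.0148 = 2.22 mA, and I_E = (β+1)I_B = 2.23 mA.
V_CE = V_CC − I_C·R_C − I_E·R_E = 19 − 2.22×1.8 − 2.23×0.82 = 13.2 V.
V_CE = 13.2 V > 0.2 V confirms active-region operation.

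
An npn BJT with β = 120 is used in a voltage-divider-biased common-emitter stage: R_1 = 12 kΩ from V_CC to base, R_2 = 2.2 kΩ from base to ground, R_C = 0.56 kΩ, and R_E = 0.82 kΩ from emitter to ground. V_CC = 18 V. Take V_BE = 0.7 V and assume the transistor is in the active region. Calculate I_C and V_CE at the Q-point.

I_C ≈ 2.5 mA, V_CE ≈ 15 V

Thevenize the base divider: V_Th = V_CC·R_2/(R_1+R_2) = 18×2.2/14.2 = 2.79 V, R_Th = R_1‖R_2 = 1.86 kΩ.
Base-emitter loop: V_Th = I_B·R_Th + V_BE + (β+1)I_B·R_E, so I_B = (2.79 − 0.7) / (1.86 + 121×0.82) = 0.0207 mA.
I_C = β·I_B = 120×0.0207 = 2.48 mA, and I_E = (β+1)I_B = 2.5 mA.
V_CE = V_CC − I_C·R_C − I_E·R_E = 18 − 2.48×0.56 − 2.5×0.82 = 14.6 V.
V_CE = 14.6 V > 0.2 V confirms active-region operation.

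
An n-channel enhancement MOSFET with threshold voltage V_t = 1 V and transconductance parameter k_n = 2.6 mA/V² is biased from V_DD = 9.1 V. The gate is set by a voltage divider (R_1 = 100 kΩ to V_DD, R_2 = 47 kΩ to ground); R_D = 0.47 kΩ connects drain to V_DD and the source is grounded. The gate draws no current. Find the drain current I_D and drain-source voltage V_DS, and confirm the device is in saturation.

V_G = V_DD·R_2/(R_1+R_2) = 9.1×47/147 = 2.91 V. With the source grounded, V_GS = V_G = 2.91 V.
Assume saturation: I_D = (k_n/2)(V_GS − V_t)² = (2.6/2)×(2.91 − 1)² = 1.3×1.91² = 4.74 mA.
V_DS = V_DD − I_D·R_D = 9.1 − 4.74×0.47 = 6.87 V.
Saturation requires V_DS ≥ V_GS − V_t = 1.91 V; 6.87 ≥ 1.91 ✓.

I_D ≈ 4.7 mA, V_DS ≈ 6.9 V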